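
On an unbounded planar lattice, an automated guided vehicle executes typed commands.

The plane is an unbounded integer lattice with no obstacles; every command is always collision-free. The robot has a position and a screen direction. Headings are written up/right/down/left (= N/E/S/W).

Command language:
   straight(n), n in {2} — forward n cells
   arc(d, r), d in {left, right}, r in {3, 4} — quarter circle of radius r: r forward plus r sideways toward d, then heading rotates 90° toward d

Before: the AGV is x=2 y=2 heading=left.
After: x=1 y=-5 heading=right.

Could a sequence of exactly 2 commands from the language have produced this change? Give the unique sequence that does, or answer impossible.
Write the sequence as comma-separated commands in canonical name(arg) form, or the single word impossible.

key: running arc(left, 3) before arc(left, 4) would end elsewhere — order is forced
start: x=2 y=2 heading=left
1. arc(left, 4) → x=-2 y=-2 heading=down
2. arc(left, 3) → x=1 y=-5 heading=right
no other 2-command option fits: unique.

arc(left, 4), arc(left, 3)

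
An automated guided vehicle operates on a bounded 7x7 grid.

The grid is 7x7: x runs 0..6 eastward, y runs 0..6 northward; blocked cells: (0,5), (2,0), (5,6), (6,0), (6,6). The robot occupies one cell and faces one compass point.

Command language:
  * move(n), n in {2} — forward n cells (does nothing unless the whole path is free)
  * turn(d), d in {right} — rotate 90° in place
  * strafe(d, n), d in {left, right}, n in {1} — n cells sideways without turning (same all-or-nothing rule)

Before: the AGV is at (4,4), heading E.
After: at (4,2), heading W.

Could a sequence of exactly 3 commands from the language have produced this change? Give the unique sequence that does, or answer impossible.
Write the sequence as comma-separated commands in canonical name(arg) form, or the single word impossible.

key: cell and facing (now W) both changed — the 3 commands mix motion and turning
begin: at (4,4), heading E
step 1 (turn(right)): at (4,4), heading S
step 2 (move(2)): at (4,2), heading S
step 3 (turn(right)): at (4,2), heading W
no other 3-command option fits: unique.

turn(right), move(2), turn(right)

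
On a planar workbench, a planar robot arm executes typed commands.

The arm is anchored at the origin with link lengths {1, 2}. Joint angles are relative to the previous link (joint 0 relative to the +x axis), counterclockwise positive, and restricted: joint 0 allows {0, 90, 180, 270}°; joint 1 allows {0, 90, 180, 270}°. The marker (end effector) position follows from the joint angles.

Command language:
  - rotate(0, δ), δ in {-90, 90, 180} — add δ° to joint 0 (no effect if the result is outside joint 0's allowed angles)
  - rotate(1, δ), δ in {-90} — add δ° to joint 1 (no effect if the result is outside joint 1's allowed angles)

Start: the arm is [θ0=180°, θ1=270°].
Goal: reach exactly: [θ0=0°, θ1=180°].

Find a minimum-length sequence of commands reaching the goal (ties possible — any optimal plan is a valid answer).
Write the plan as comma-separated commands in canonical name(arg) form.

rotate(0, 180), rotate(1, -90)

from: [θ0=180°, θ1=270°]
1. rotate(0, 180) → [θ0=0°, θ1=270°]
2. rotate(1, -90) → [θ0=0°, θ1=180°]
shorter routes all fall short; 2 is best.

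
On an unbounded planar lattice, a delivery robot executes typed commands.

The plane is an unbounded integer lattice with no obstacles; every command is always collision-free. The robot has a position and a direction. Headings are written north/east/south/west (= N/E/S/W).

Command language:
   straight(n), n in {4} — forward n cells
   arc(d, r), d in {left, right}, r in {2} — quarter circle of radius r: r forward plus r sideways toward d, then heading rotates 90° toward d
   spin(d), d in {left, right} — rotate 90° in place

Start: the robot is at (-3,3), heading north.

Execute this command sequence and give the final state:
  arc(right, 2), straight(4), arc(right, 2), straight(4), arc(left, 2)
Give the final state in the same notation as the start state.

at (7,-3), heading east

t0: at (-3,3), heading north
1. arc(right, 2) → at (-1,5), heading east
2. straight(4) → at (3,5), heading east
3. arc(right, 2) → at (5,3), heading south
4. straight(4) → at (5,-1), heading south
5. arc(left, 2) → at (7,-3), heading east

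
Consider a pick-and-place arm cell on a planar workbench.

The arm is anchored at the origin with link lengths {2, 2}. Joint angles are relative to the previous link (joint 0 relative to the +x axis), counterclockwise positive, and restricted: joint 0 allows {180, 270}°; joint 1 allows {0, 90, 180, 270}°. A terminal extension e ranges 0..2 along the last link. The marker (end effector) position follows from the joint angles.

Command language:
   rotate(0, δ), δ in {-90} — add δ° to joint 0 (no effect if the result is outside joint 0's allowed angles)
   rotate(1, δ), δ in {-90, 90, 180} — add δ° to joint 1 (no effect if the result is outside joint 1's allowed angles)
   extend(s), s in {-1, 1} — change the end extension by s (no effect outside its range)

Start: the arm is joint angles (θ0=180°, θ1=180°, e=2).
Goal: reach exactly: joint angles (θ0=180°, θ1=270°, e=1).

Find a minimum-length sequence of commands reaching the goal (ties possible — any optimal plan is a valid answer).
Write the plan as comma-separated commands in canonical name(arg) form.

t0: joint angles (θ0=180°, θ1=180°, e=2)
1. extend(-1) → joint angles (θ0=180°, θ1=180°, e=1)
2. rotate(1, 90) → joint angles (θ0=180°, θ1=270°, e=1)
nothing shorter than 2 reaches the goal.

extend(-1), rotate(1, 90)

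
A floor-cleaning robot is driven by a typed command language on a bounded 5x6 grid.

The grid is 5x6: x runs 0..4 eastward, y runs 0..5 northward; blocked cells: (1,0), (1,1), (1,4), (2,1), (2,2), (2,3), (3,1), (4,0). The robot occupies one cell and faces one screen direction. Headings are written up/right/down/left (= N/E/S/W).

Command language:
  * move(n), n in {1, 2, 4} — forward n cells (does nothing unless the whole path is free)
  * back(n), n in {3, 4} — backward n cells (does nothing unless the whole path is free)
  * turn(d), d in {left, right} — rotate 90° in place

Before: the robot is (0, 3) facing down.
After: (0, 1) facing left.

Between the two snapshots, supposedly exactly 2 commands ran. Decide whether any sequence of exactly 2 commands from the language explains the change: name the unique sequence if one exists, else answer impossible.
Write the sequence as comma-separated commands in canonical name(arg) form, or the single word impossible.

key: position moved to (0,1) AND the heading swung to W — translation plus rotation needed
start: (0, 3) facing down
1. move(2) → (0, 1) facing down
2. turn(right) → (0, 1) facing left
uniquely the one of 49 2-step routes that fits.

move(2), turn(right)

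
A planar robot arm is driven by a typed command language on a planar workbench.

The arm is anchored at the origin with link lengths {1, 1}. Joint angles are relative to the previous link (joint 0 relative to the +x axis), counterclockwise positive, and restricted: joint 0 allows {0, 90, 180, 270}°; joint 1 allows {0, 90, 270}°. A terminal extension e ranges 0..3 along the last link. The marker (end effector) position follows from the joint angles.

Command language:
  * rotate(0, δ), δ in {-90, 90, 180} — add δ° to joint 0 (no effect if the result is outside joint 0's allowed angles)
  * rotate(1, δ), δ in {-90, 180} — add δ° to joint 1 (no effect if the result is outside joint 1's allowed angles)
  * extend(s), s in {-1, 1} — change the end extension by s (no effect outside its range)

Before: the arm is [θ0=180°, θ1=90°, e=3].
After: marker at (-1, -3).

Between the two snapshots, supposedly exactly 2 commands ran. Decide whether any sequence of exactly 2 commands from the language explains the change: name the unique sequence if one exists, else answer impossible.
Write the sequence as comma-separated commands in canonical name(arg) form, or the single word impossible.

key: running extend(-1) before extend(1) would end elsewhere — order is forced
from: [θ0=180°, θ1=90°, e=3]
1. extend(1) → [θ0=180°, θ1=90°, e=3]
2. extend(-1) → [θ0=180°, θ1=90°, e=2]
all 49 alternatives checked — unique.

extend(1), extend(-1)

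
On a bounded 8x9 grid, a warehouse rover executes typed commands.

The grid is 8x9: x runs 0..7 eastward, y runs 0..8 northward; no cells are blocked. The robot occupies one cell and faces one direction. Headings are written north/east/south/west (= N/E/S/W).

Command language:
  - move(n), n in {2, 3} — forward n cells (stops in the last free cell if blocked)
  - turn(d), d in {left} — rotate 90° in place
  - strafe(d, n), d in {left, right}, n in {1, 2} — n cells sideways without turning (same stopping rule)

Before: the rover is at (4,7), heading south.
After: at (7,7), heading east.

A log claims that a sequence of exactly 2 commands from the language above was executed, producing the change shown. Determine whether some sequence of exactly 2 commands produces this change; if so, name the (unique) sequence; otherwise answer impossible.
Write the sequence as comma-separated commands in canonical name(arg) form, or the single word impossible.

turn(left), move(3)

key: running move(3) before turn(left) would end elsewhere — order is forced
t0: at (4,7), heading south
step 1 (turn(left)): at (4,7), heading east
step 2 (move(3)): at (7,7), heading east
all 49 alternatives checked — unique.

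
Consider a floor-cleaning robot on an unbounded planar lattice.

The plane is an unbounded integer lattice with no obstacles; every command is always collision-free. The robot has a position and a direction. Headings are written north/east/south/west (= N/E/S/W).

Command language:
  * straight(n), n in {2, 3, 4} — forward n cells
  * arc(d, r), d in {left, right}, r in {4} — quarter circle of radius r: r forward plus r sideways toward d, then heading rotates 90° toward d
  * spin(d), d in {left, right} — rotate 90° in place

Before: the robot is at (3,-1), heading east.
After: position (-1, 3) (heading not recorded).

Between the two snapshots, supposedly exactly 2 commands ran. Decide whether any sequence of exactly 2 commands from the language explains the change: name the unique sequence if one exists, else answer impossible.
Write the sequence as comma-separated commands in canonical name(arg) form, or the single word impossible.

spin(left), arc(left, 4)

key: order matters: swapping spin(left) and arc(left, 4) lands elsewhere
t0: at (3,-1), heading east
t=1 spin(left) ⇒ at (3,-1), heading north
t=2 arc(left, 4) ⇒ at (-1,3), heading west
uniquely the one of 49 2-step routes that fits.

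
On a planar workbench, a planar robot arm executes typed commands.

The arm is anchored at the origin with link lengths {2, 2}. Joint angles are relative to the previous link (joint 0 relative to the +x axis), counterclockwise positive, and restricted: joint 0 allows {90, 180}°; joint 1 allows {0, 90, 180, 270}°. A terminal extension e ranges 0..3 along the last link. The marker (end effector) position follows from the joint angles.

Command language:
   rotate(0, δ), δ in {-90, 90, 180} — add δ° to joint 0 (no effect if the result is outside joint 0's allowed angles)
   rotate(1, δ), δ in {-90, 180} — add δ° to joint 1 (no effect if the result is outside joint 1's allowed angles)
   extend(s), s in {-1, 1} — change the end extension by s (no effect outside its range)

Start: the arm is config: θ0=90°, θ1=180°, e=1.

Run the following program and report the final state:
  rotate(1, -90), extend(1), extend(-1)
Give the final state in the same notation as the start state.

config: θ0=90°, θ1=90°, e=1

start: config: θ0=90°, θ1=180°, e=1
step 1 (rotate(1, -90)): config: θ0=90°, θ1=90°, e=1
step 2 (extend(1)): config: θ0=90°, θ1=90°, e=2
step 3 (extend(-1)): config: θ0=90°, θ1=90°, e=1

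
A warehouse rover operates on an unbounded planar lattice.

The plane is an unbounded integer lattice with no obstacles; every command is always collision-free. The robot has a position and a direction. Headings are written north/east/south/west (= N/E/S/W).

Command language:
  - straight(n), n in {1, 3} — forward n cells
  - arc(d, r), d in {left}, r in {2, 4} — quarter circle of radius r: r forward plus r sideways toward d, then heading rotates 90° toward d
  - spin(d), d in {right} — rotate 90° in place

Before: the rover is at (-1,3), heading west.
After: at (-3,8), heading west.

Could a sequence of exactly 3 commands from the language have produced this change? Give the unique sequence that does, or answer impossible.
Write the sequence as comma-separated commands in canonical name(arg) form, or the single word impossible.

spin(right), straight(3), arc(left, 2)

key: running arc(left, 2) before spin(right) would end elsewhere — order is forced
from: at (-1,3), heading west
t=1 spin(right) ⇒ at (-1,3), heading north
t=2 straight(3) ⇒ at (-1,6), heading north
t=3 arc(left, 2) ⇒ at (-3,8), heading west
all 125 alternatives checked — unique.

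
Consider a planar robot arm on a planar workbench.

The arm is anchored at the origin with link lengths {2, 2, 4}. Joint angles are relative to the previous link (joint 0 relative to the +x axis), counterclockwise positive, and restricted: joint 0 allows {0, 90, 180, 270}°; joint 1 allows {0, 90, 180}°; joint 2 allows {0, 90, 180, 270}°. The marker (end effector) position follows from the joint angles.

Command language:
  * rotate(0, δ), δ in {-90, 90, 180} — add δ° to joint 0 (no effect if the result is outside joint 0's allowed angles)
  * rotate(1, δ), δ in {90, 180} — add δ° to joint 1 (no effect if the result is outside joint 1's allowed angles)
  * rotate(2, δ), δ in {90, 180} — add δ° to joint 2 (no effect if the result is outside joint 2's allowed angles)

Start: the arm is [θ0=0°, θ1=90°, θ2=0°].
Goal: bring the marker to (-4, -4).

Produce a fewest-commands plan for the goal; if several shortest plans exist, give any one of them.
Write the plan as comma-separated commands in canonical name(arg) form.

start: [θ0=0°, θ1=90°, θ2=0°]
1. rotate(0, 180) → [θ0=180°, θ1=90°, θ2=0°]
2. rotate(1, 90) → [θ0=180°, θ1=180°, θ2=0°]
3. rotate(1, 180) → [θ0=180°, θ1=0°, θ2=0°]
4. rotate(2, 90) → [θ0=180°, θ1=0°, θ2=90°]
no 3-step plan works, so 4 is optimal.

rotate(0, 180), rotate(1, 90), rotate(1, 180), rotate(2, 90)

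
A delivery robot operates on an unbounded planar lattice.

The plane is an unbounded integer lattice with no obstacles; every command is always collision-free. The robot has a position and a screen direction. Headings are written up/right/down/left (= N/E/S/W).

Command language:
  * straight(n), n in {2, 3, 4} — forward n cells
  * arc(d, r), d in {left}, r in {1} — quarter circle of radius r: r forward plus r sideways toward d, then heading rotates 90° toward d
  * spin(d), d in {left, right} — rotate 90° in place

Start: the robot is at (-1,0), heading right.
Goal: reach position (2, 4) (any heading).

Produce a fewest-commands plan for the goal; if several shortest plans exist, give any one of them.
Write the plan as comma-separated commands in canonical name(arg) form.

straight(3), spin(left), straight(4)

start: at (-1,0), heading right
1. straight(3) → at (2,0), heading right
2. spin(left) → at (2,0), heading up
3. straight(4) → at (2,4), heading up
shorter routes all fall short; 3 is best.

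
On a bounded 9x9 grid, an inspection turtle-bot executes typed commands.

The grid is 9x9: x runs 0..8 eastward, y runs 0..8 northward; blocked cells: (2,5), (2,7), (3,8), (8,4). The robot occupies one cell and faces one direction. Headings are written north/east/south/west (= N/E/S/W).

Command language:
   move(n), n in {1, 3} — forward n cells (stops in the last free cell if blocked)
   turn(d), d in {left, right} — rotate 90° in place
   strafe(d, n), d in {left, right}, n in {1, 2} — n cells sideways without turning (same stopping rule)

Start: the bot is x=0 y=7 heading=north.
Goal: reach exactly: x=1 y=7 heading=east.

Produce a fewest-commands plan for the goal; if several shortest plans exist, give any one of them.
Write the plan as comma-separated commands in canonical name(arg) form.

t0: x=0 y=7 heading=north
t=1 strafe(right, 2) ⇒ x=1 y=7 heading=north
t=2 turn(right) ⇒ x=1 y=7 heading=east
shorter routes all fall short; 2 is best.

strafe(right, 2), turn(right)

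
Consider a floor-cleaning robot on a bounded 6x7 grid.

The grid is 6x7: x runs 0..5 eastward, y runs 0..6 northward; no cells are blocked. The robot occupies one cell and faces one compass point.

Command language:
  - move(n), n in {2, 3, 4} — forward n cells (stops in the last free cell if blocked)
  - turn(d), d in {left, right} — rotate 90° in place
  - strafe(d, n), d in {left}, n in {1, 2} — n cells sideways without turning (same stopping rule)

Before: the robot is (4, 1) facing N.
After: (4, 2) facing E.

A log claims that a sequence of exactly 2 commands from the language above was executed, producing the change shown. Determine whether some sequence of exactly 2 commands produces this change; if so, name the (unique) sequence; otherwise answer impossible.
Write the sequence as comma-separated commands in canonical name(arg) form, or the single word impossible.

turn(right), strafe(left, 1)

key: running strafe(left, 1) before turn(right) would end elsewhere — order is forced
t0: (4, 1) facing N
[1] after turn(right): (4, 1) facing E
[2] after strafe(left, 1): (4, 2) facing E
uniquely the one of 49 2-step routes that fits.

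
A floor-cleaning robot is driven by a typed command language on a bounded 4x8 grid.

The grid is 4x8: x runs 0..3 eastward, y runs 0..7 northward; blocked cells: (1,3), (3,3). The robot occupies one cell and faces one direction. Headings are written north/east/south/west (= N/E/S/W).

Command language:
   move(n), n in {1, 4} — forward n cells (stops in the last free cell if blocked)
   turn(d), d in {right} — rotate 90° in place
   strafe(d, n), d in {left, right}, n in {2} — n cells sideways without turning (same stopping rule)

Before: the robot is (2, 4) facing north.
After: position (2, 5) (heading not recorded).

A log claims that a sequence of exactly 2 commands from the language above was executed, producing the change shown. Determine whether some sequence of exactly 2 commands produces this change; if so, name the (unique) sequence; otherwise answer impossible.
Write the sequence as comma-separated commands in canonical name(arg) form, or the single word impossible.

move(1), turn(right)

key: order matters: swapping move(1) and turn(right) lands elsewhere
from: (2, 4) facing north
step 1 (move(1)): (2, 5) facing north
step 2 (turn(right)): (2, 5) facing east
all 25 alternatives checked — unique.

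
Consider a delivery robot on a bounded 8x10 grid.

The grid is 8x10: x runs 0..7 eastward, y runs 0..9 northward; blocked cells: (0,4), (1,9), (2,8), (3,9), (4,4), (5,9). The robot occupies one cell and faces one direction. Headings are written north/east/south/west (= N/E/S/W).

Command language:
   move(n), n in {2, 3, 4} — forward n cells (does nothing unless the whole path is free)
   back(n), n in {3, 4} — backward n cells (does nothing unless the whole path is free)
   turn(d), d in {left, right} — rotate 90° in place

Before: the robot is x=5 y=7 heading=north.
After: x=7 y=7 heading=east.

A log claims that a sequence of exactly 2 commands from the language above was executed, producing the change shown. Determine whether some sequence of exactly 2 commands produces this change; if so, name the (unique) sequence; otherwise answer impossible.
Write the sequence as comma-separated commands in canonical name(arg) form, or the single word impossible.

turn(right), move(2)

key: order matters: swapping turn(right) and move(2) lands elsewhere
begin: x=5 y=7 heading=north
step 1 (turn(right)): x=5 y=7 heading=east
step 2 (move(2)): x=7 y=7 heading=east
all 49 alternatives checked — unique.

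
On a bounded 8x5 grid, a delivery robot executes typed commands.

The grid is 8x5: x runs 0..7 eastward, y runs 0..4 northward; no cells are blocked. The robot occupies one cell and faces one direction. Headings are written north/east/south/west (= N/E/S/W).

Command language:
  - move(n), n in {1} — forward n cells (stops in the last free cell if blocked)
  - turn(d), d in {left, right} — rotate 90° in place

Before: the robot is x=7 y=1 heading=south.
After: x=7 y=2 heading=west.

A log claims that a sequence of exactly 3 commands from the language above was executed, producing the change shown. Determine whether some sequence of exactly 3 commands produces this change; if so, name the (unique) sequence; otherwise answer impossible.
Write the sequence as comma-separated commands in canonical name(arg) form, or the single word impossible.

checked all 3-command options: none fits.

impossible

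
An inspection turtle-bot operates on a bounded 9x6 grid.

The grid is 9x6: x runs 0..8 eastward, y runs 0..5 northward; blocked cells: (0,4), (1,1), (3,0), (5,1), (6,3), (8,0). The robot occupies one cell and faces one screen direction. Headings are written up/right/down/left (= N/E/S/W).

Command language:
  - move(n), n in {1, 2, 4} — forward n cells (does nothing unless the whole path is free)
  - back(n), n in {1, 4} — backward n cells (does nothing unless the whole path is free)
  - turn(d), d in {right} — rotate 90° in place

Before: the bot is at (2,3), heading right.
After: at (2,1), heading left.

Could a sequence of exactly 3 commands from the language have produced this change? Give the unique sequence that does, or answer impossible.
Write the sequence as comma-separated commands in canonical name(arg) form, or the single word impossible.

turn(right), move(2), turn(right)

key: position moved to (2,1) AND the heading swung to W — translation plus rotation needed
from: at (2,3), heading right
t=1 turn(right) ⇒ at (2,3), heading down
t=2 move(2) ⇒ at (2,1), heading down
t=3 turn(right) ⇒ at (2,1), heading left
uniquely the one of 216 3-step routes that fits.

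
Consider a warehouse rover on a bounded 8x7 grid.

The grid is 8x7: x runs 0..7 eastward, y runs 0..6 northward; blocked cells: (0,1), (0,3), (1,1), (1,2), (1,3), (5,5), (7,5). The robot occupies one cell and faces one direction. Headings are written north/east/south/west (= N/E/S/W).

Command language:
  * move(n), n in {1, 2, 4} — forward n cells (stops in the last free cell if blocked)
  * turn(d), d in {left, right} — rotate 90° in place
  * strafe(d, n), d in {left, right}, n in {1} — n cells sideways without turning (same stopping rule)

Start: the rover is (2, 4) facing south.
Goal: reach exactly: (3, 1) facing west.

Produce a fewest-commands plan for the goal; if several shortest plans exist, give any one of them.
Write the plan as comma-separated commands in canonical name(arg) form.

move(1), move(2), strafe(left, 1), turn(right)

initial: (2, 4) facing south
1. move(1) → (2, 3) facing south
2. move(2) → (2, 1) facing south
3. strafe(left, 1) → (3, 1) facing south
4. turn(right) → (3, 1) facing west
minimal: 4 command(s), checked below 4.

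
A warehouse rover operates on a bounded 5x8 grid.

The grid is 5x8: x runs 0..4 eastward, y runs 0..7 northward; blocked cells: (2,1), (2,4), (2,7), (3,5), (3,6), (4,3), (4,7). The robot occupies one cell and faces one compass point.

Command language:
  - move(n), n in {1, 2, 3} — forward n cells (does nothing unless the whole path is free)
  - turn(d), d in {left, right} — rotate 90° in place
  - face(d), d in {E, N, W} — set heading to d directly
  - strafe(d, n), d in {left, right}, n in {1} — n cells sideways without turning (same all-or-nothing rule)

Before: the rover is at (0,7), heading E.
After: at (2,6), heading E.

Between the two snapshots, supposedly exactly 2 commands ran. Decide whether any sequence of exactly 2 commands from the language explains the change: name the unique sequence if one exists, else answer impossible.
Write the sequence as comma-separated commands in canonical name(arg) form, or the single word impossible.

strafe(right, 1), move(2)

key: running move(2) before strafe(right, 1) would end elsewhere — order is forced
t0: at (0,7), heading E
1. strafe(right, 1) → at (0,6), heading E
2. move(2) → at (2,6), heading E
no rival 2-sequence matches.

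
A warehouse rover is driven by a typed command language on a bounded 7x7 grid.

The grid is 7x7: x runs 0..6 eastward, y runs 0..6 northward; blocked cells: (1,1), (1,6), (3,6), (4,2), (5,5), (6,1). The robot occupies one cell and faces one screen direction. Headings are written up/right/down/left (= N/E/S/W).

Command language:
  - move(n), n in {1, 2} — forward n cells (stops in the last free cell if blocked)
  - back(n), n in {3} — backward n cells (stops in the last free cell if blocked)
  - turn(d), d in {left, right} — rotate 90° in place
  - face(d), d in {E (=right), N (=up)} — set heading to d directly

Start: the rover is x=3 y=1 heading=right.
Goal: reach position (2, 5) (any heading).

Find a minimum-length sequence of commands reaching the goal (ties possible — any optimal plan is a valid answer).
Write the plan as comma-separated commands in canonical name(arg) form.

initial: x=3 y=1 heading=right
[1] after back(3): x=2 y=1 heading=right
[2] after turn(left): x=2 y=1 heading=up
[3] after move(2): x=2 y=3 heading=up
[4] after move(2): x=2 y=5 heading=up
no 3-step plan works, so 4 is optimal.

back(3), turn(left), move(2), move(2)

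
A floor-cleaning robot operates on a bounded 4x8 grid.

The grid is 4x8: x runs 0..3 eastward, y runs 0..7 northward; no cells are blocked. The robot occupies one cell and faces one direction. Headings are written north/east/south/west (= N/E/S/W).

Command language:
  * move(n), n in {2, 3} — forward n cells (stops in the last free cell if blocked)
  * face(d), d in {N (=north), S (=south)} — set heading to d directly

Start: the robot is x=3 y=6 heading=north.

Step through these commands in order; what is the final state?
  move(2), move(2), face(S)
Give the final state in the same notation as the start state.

from: x=3 y=6 heading=north
1. move(2) → x=3 y=7 heading=north
2. move(2) → x=3 y=7 heading=north
3. face(S) → x=3 y=7 heading=south

x=3 y=7 heading=south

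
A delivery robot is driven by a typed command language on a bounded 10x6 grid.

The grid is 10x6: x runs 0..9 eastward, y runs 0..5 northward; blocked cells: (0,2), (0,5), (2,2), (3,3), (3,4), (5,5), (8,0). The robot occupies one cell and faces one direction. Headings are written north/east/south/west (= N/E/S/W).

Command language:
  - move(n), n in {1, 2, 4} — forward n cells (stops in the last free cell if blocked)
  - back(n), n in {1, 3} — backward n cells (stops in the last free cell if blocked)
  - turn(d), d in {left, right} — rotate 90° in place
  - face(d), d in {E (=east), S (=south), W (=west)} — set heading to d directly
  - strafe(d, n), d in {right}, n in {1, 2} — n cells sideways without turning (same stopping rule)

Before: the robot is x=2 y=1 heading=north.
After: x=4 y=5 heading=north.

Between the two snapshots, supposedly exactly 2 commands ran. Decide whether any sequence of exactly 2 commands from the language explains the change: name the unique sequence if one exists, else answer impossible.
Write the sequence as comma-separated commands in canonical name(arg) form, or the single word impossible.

key: running move(4) before strafe(right, 2) would end elsewhere — order is forced
initial: x=2 y=1 heading=north
[1] after strafe(right, 2): x=4 y=1 heading=north
[2] after move(4): x=4 y=5 heading=north
no rival 2-sequence matches.

strafe(right, 2), move(4)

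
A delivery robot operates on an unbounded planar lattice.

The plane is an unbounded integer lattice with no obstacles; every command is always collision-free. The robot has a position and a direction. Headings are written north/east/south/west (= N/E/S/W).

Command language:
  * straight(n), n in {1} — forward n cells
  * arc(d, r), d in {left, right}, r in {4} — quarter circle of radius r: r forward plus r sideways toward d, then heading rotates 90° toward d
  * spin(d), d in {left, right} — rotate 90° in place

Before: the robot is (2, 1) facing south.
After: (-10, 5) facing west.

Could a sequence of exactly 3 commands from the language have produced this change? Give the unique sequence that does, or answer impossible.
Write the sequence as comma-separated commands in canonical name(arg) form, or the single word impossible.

arc(right, 4), arc(right, 4), arc(left, 4)

key: position moved to (-10,5) AND the heading swung to W — translation plus rotation needed
from: (2, 1) facing south
t=1 arc(right, 4) ⇒ (-2, -3) facing west
t=2 arc(right, 4) ⇒ (-6, 1) facing north
t=3 arc(left, 4) ⇒ (-10, 5) facing west
no other 3-command option fits: unique.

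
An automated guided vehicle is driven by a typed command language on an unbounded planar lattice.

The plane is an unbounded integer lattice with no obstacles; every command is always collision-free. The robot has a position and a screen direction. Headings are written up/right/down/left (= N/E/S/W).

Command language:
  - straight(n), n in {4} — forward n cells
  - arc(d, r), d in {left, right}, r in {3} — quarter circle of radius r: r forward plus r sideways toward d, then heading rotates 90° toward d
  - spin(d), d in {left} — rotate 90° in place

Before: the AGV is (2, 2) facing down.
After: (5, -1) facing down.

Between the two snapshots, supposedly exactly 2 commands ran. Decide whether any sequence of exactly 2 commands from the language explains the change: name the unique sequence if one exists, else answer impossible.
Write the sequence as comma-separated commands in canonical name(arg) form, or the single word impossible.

spin(left), arc(right, 3)

key: running arc(right, 3) before spin(left) would end elsewhere — order is forced
t0: (2, 2) facing down
step 1 (spin(left)): (2, 2) facing right
step 2 (arc(right, 3)): (5, -1) facing down
no rival 2-sequence matches.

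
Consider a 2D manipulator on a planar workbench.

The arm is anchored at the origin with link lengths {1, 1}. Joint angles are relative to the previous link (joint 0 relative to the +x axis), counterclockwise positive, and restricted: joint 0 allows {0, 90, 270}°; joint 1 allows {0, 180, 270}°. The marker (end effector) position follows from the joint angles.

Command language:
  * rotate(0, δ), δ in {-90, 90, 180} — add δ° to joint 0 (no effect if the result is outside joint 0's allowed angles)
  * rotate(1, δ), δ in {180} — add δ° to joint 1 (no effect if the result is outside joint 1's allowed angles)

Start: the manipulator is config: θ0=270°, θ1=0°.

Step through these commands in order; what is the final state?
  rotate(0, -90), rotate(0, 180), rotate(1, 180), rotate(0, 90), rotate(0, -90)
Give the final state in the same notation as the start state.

start: config: θ0=270°, θ1=0°
1. rotate(0, -90) → config: θ0=270°, θ1=0°
2. rotate(0, 180) → config: θ0=90°, θ1=0°
3. rotate(1, 180) → config: θ0=90°, θ1=180°
4. rotate(0, 90) → config: θ0=90°, θ1=180°
5. rotate(0, -90) → config: θ0=0°, θ1=180°

config: θ0=0°, θ1=180°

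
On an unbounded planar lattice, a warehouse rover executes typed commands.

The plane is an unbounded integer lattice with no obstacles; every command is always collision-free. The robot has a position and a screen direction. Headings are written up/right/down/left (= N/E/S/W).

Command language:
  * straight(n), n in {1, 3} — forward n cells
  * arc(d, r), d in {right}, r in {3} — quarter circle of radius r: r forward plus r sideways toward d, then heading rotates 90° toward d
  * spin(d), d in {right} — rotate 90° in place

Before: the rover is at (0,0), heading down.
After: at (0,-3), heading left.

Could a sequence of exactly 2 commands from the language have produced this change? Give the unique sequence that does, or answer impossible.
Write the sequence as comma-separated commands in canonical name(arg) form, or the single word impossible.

key: running spin(right) before straight(3) would end elsewhere — order is forced
t0: at (0,0), heading down
step 1 (straight(3)): at (0,-3), heading down
step 2 (spin(right)): at (0,-3), heading left
no rival 2-sequence matches.

straight(3), spin(right)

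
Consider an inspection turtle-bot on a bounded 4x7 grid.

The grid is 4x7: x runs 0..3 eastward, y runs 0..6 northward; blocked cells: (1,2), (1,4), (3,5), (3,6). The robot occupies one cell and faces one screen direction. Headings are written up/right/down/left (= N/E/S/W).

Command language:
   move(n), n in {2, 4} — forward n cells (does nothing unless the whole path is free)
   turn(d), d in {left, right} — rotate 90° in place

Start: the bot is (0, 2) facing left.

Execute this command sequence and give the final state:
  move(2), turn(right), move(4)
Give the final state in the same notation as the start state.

start: (0, 2) facing left
[1] after move(2): (0, 2) facing left
[2] after turn(right): (0, 2) facing up
[3] after move(4): (0, 6) facing up

(0, 6) facing up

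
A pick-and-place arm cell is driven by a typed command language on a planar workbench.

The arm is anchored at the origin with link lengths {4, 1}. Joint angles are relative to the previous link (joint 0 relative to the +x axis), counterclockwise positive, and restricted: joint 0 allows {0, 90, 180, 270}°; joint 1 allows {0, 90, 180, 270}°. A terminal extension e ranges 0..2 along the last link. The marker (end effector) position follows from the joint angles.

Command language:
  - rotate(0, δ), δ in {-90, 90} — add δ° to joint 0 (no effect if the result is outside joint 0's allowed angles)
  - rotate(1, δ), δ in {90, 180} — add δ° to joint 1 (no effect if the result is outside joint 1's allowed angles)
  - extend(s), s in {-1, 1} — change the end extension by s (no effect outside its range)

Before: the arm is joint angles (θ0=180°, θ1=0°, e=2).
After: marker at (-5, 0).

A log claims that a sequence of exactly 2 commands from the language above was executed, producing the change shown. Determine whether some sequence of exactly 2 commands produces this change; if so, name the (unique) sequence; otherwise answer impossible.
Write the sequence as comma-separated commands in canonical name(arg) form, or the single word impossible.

extend(-1), extend(-1)

from: joint angles (θ0=180°, θ1=0°, e=2)
[1] after extend(-1): joint angles (θ0=180°, θ1=0°, e=1)
[2] after extend(-1): joint angles (θ0=180°, θ1=0°, e=0)
uniquely the one of 36 2-step routes that fits.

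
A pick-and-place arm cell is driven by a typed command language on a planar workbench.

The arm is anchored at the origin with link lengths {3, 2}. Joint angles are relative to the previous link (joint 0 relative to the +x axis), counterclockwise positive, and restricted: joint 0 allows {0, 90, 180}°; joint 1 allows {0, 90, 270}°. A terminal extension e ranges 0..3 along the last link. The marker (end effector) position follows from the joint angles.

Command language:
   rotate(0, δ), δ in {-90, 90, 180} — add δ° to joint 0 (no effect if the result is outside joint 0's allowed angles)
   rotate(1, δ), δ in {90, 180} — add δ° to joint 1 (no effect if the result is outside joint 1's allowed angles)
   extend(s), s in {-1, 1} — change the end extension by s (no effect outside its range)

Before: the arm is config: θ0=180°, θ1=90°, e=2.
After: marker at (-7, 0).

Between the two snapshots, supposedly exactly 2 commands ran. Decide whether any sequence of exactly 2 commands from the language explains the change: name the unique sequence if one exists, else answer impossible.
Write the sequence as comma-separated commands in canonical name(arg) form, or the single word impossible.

rotate(1, 180), rotate(1, 90)

key: running rotate(1, 90) before rotate(1, 180) would end elsewhere — order is forced
from: config: θ0=180°, θ1=90°, e=2
1. rotate(1, 180) → config: θ0=180°, θ1=270°, e=2
2. rotate(1, 90) → config: θ0=180°, θ1=0°, e=2
uniquely the one of 49 2-step routes that fits.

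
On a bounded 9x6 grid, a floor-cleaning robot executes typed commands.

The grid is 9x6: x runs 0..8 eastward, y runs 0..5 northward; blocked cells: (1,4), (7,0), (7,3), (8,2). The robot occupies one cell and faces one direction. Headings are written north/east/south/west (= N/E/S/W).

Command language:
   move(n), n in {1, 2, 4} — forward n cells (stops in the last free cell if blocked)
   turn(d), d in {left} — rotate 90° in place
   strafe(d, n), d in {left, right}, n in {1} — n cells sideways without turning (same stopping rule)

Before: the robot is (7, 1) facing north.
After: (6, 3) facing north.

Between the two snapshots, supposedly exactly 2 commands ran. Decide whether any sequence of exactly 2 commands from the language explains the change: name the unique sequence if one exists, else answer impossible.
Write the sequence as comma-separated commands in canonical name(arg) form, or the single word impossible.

strafe(left, 1), move(2)

key: heading stays N — no command in the sequence turns
start: (7, 1) facing north
t=1 strafe(left, 1) ⇒ (6, 1) facing north
t=2 move(2) ⇒ (6, 3) facing north
no rival 2-sequence matches.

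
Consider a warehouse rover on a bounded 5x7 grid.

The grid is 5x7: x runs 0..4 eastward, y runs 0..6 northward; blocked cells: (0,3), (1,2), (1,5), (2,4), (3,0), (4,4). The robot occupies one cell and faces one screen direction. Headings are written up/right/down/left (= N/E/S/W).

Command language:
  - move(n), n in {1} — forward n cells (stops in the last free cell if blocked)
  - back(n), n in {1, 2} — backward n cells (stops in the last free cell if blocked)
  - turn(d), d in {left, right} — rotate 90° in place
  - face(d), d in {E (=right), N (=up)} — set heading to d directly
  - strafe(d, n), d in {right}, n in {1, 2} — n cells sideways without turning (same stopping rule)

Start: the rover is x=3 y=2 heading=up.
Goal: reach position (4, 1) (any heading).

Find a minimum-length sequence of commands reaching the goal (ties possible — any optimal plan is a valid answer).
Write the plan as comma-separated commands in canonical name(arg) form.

from: x=3 y=2 heading=up
1. strafe(right, 1) → x=4 y=2 heading=up
2. back(1) → x=4 y=1 heading=up
minimal: 2 command(s), checked below 2.

strafe(right, 1), back(1)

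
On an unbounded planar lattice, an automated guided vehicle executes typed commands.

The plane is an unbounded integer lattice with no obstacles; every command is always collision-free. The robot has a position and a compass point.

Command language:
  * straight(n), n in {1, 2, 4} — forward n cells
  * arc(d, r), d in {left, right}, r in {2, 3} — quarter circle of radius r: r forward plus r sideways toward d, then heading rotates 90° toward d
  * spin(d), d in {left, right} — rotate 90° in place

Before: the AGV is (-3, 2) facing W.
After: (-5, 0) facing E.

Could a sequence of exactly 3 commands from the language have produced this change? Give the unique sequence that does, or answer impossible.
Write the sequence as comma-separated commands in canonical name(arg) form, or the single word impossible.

straight(4), spin(left), arc(left, 2)

key: position moved to (-5,0) AND the heading swung to E — translation plus rotation needed
t0: (-3, 2) facing W
[1] after straight(4): (-7, 2) facing W
[2] after spin(left): (-7, 2) facing S
[3] after arc(left, 2): (-5, 0) facing E
all 729 alternatives checked — unique.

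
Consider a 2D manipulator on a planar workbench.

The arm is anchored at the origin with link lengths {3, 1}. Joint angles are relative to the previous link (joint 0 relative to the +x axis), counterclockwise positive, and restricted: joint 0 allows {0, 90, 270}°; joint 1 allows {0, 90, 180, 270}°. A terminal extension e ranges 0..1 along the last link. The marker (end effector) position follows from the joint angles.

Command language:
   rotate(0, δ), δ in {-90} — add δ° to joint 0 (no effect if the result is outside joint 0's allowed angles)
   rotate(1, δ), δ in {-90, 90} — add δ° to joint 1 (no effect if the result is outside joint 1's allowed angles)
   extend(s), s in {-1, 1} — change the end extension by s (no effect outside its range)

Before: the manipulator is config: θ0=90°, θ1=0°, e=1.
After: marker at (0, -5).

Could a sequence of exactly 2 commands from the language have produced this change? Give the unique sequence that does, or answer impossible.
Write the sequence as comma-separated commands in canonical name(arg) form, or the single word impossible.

rotate(0, -90), rotate(0, -90)

t0: config: θ0=90°, θ1=0°, e=1
1. rotate(0, -90) → config: θ0=0°, θ1=0°, e=1
2. rotate(0, -90) → config: θ0=270°, θ1=0°, e=1
no other 2-command option fits: unique.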